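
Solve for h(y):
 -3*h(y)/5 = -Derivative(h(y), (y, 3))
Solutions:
 h(y) = C3*exp(3^(1/3)*5^(2/3)*y/5) + (C1*sin(3^(5/6)*5^(2/3)*y/10) + C2*cos(3^(5/6)*5^(2/3)*y/10))*exp(-3^(1/3)*5^(2/3)*y/10)


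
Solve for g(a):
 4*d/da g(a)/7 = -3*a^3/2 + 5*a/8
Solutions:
 g(a) = C1 - 21*a^4/32 + 35*a^2/64


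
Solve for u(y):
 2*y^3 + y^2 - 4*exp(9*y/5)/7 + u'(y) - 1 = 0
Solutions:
 u(y) = C1 - y^4/2 - y^3/3 + y + 20*exp(9*y/5)/63


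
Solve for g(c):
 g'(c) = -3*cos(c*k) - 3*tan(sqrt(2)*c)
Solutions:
 g(c) = C1 - 3*Piecewise((sin(c*k)/k, Ne(k, 0)), (c, True)) + 3*sqrt(2)*log(cos(sqrt(2)*c))/2


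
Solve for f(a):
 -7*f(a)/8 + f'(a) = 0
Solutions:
 f(a) = C1*exp(7*a/8)


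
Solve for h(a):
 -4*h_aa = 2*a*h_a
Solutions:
 h(a) = C1 + C2*erf(a/2)


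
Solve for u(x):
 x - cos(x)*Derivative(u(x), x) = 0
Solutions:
 u(x) = C1 + Integral(x/cos(x), x)


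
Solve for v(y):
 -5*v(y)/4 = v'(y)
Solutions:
 v(y) = C1*exp(-5*y/4)


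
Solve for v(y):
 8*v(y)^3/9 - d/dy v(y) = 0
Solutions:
 v(y) = -3*sqrt(2)*sqrt(-1/(C1 + 8*y))/2
 v(y) = 3*sqrt(2)*sqrt(-1/(C1 + 8*y))/2


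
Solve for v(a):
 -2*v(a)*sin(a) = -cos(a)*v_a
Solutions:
 v(a) = C1/cos(a)^2


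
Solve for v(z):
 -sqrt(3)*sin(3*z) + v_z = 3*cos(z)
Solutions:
 v(z) = C1 + 3*sin(z) - sqrt(3)*cos(3*z)/3


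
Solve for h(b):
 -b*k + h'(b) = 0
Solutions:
 h(b) = C1 + b^2*k/2


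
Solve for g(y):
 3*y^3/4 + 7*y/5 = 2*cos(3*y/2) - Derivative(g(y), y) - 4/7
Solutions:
 g(y) = C1 - 3*y^4/16 - 7*y^2/10 - 4*y/7 + 4*sin(3*y/2)/3


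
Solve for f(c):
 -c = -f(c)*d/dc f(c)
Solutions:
 f(c) = -sqrt(C1 + c^2)
 f(c) = sqrt(C1 + c^2)


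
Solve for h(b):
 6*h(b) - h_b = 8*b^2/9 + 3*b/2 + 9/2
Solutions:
 h(b) = C1*exp(6*b) + 4*b^2/27 + 97*b/324 + 1555/1944


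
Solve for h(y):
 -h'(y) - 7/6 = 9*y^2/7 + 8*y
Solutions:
 h(y) = C1 - 3*y^3/7 - 4*y^2 - 7*y/6


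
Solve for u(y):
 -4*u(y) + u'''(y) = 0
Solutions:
 u(y) = C3*exp(2^(2/3)*y) + (C1*sin(2^(2/3)*sqrt(3)*y/2) + C2*cos(2^(2/3)*sqrt(3)*y/2))*exp(-2^(2/3)*y/2)


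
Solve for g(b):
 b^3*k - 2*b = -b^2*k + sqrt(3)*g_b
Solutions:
 g(b) = C1 + sqrt(3)*b^4*k/12 + sqrt(3)*b^3*k/9 - sqrt(3)*b^2/3


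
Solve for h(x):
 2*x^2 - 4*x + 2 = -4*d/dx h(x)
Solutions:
 h(x) = C1 - x^3/6 + x^2/2 - x/2


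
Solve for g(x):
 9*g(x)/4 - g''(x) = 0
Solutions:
 g(x) = C1*exp(-3*x/2) + C2*exp(3*x/2)


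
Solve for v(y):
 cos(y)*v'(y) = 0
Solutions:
 v(y) = C1


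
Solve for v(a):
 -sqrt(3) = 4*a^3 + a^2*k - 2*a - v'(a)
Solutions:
 v(a) = C1 + a^4 + a^3*k/3 - a^2 + sqrt(3)*a


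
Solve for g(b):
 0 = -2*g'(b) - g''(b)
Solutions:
 g(b) = C1 + C2*exp(-2*b)


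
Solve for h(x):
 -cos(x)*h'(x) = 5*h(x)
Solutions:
 h(x) = C1*sqrt(sin(x) - 1)*(sin(x)^2 - 2*sin(x) + 1)/(sqrt(sin(x) + 1)*(sin(x)^2 + 2*sin(x) + 1))


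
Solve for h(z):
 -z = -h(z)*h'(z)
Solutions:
 h(z) = -sqrt(C1 + z^2)
 h(z) = sqrt(C1 + z^2)


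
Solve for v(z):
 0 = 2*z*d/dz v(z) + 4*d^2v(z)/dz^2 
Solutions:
 v(z) = C1 + C2*erf(z/2)


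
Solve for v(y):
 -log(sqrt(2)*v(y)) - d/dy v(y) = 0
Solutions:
 2*Integral(1/(2*log(_y) + log(2)), (_y, v(y))) = C1 - y


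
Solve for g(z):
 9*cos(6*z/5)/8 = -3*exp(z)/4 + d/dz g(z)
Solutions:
 g(z) = C1 + 3*exp(z)/4 + 15*sin(6*z/5)/16


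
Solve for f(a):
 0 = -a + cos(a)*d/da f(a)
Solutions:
 f(a) = C1 + Integral(a/cos(a), a)


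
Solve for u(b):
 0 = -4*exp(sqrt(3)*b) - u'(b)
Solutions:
 u(b) = C1 - 4*sqrt(3)*exp(sqrt(3)*b)/3


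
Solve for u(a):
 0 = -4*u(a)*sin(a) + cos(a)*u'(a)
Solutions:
 u(a) = C1/cos(a)^4


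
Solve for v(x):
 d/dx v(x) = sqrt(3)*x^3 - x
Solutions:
 v(x) = C1 + sqrt(3)*x^4/4 - x^2/2


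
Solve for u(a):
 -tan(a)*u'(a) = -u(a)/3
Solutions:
 u(a) = C1*sin(a)^(1/3)


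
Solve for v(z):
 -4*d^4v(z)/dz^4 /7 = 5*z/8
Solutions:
 v(z) = C1 + C2*z + C3*z^2 + C4*z^3 - 7*z^5/768


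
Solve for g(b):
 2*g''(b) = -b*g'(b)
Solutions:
 g(b) = C1 + C2*erf(b/2)


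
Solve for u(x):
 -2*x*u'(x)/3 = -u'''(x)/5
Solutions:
 u(x) = C1 + Integral(C2*airyai(10^(1/3)*3^(2/3)*x/3) + C3*airybi(10^(1/3)*3^(2/3)*x/3), x)


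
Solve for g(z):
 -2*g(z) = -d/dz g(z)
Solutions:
 g(z) = C1*exp(2*z)


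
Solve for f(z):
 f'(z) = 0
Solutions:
 f(z) = C1


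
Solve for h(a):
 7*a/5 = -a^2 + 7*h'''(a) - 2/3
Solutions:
 h(a) = C1 + C2*a + C3*a^2 + a^5/420 + a^4/120 + a^3/63


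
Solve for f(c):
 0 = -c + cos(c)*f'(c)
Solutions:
 f(c) = C1 + Integral(c/cos(c), c)


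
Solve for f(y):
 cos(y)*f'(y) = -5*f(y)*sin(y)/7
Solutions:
 f(y) = C1*cos(y)^(5/7)


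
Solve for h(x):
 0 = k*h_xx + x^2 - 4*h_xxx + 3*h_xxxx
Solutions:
 h(x) = C1 + C2*x + C3*exp(x*(2 - sqrt(4 - 3*k))/3) + C4*exp(x*(sqrt(4 - 3*k) + 2)/3) - x^4/(12*k) - 4*x^3/(3*k^2) + x^2*(3 - 16/k)/k^2


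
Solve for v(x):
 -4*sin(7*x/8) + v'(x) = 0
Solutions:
 v(x) = C1 - 32*cos(7*x/8)/7


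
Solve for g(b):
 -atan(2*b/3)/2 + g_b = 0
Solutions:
 g(b) = C1 + b*atan(2*b/3)/2 - 3*log(4*b^2 + 9)/8


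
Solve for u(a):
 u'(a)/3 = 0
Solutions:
 u(a) = C1


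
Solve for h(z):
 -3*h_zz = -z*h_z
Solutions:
 h(z) = C1 + C2*erfi(sqrt(6)*z/6)


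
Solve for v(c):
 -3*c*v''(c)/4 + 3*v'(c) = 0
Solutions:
 v(c) = C1 + C2*c^5


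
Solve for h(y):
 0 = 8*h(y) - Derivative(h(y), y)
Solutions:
 h(y) = C1*exp(8*y)


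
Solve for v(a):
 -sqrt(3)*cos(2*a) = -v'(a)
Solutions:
 v(a) = C1 + sqrt(3)*sin(2*a)/2


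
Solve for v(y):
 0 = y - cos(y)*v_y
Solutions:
 v(y) = C1 + Integral(y/cos(y), y)


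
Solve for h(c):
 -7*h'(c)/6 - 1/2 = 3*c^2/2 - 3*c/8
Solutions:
 h(c) = C1 - 3*c^3/7 + 9*c^2/56 - 3*c/7


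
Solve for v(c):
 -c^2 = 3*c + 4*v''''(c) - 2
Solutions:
 v(c) = C1 + C2*c + C3*c^2 + C4*c^3 - c^6/1440 - c^5/160 + c^4/48


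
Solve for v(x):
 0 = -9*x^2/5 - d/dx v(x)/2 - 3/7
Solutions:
 v(x) = C1 - 6*x^3/5 - 6*x/7


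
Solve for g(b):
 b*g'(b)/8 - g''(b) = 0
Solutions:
 g(b) = C1 + C2*erfi(b/4)


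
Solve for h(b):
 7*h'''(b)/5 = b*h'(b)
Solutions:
 h(b) = C1 + Integral(C2*airyai(5^(1/3)*7^(2/3)*b/7) + C3*airybi(5^(1/3)*7^(2/3)*b/7), b)


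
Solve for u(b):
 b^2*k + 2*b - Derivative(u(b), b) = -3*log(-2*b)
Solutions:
 u(b) = C1 + b^3*k/3 + b^2 + 3*b*log(-b) + 3*b*(-1 + log(2))


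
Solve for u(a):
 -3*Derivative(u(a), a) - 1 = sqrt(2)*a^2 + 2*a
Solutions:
 u(a) = C1 - sqrt(2)*a^3/9 - a^2/3 - a/3


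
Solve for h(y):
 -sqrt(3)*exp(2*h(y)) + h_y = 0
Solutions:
 h(y) = log(-sqrt(-1/(C1 + sqrt(3)*y))) - log(2)/2
 h(y) = log(-1/(C1 + sqrt(3)*y))/2 - log(2)/2


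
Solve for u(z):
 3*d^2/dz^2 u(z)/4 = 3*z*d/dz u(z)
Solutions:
 u(z) = C1 + C2*erfi(sqrt(2)*z)


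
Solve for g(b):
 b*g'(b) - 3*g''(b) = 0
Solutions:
 g(b) = C1 + C2*erfi(sqrt(6)*b/6)


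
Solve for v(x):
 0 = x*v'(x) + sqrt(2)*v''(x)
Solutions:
 v(x) = C1 + C2*erf(2^(1/4)*x/2)


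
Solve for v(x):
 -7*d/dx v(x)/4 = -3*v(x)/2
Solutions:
 v(x) = C1*exp(6*x/7)


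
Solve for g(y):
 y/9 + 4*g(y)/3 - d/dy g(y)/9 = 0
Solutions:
 g(y) = C1*exp(12*y) - y/12 - 1/144


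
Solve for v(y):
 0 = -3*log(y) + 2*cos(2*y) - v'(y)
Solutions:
 v(y) = C1 - 3*y*log(y) + 3*y + sin(2*y)


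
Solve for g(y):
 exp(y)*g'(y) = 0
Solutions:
 g(y) = C1


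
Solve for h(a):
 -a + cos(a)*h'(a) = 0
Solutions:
 h(a) = C1 + Integral(a/cos(a), a)


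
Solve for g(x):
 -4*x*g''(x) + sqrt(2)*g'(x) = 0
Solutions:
 g(x) = C1 + C2*x^(sqrt(2)/4 + 1)


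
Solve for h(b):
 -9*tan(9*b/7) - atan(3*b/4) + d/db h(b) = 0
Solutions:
 h(b) = C1 + b*atan(3*b/4) - 2*log(9*b^2 + 16)/3 - 7*log(cos(9*b/7))


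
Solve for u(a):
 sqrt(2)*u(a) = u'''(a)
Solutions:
 u(a) = C3*exp(2^(1/6)*a) + (C1*sin(2^(1/6)*sqrt(3)*a/2) + C2*cos(2^(1/6)*sqrt(3)*a/2))*exp(-2^(1/6)*a/2)


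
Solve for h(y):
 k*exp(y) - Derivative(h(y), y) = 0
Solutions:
 h(y) = C1 + k*exp(y)


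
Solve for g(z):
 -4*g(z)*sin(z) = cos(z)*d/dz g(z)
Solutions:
 g(z) = C1*cos(z)^4


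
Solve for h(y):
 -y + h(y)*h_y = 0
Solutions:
 h(y) = -sqrt(C1 + y^2)
 h(y) = sqrt(C1 + y^2)


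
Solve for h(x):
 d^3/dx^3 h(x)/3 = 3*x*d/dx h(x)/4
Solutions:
 h(x) = C1 + Integral(C2*airyai(2^(1/3)*3^(2/3)*x/2) + C3*airybi(2^(1/3)*3^(2/3)*x/2), x)


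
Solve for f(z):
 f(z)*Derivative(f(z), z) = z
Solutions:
 f(z) = -sqrt(C1 + z^2)
 f(z) = sqrt(C1 + z^2)


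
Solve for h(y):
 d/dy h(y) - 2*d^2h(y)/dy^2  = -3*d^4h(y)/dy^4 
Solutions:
 h(y) = C1 + C4*exp(-y) + (C2*sin(sqrt(3)*y/6) + C3*cos(sqrt(3)*y/6))*exp(y/2)


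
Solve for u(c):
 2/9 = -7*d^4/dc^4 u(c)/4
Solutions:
 u(c) = C1 + C2*c + C3*c^2 + C4*c^3 - c^4/189


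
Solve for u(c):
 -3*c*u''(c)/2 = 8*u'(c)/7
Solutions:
 u(c) = C1 + C2*c^(5/21)


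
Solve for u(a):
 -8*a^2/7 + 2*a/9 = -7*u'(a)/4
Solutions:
 u(a) = C1 + 32*a^3/147 - 4*a^2/63


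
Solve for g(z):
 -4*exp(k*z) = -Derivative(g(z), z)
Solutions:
 g(z) = C1 + 4*exp(k*z)/k


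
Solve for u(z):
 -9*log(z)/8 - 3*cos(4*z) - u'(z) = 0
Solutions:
 u(z) = C1 - 9*z*log(z)/8 + 9*z/8 - 3*sin(4*z)/4


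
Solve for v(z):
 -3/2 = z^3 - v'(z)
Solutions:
 v(z) = C1 + z^4/4 + 3*z/2


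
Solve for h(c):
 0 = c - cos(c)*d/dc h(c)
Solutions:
 h(c) = C1 + Integral(c/cos(c), c)


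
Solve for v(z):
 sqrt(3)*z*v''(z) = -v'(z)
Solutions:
 v(z) = C1 + C2*z^(1 - sqrt(3)/3)


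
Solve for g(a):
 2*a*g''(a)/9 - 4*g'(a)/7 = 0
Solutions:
 g(a) = C1 + C2*a^(25/7)


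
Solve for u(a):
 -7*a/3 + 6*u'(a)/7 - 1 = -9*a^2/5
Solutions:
 u(a) = C1 - 7*a^3/10 + 49*a^2/36 + 7*a/6


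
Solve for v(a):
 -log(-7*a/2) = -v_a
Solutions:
 v(a) = C1 + a*log(-a) + a*(-1 - log(2) + log(7))


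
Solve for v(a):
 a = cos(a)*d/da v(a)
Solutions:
 v(a) = C1 + Integral(a/cos(a), a)


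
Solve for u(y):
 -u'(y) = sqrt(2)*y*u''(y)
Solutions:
 u(y) = C1 + C2*y^(1 - sqrt(2)/2)


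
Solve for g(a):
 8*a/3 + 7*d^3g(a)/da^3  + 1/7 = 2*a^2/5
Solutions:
 g(a) = C1 + C2*a + C3*a^2 + a^5/1050 - a^4/63 - a^3/294


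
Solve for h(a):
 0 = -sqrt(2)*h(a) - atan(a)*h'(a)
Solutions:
 h(a) = C1*exp(-sqrt(2)*Integral(1/atan(a), a))


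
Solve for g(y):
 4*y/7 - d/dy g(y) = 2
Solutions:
 g(y) = C1 + 2*y^2/7 - 2*y


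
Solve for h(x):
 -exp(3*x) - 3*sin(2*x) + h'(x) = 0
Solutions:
 h(x) = C1 + exp(3*x)/3 - 3*cos(2*x)/2


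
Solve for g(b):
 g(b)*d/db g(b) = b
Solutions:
 g(b) = -sqrt(C1 + b^2)
 g(b) = sqrt(C1 + b^2)


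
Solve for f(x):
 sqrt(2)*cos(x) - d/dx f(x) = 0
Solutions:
 f(x) = C1 + sqrt(2)*sin(x)


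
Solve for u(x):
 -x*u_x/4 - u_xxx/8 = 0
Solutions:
 u(x) = C1 + Integral(C2*airyai(-2^(1/3)*x) + C3*airybi(-2^(1/3)*x), x)


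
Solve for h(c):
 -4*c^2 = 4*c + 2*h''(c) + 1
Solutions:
 h(c) = C1 + C2*c - c^4/6 - c^3/3 - c^2/4


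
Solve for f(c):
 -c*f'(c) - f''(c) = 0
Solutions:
 f(c) = C1 + C2*erf(sqrt(2)*c/2)


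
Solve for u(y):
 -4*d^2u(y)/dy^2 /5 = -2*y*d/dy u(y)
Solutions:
 u(y) = C1 + C2*erfi(sqrt(5)*y/2)


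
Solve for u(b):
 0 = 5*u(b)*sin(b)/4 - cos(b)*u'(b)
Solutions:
 u(b) = C1/cos(b)^(5/4)


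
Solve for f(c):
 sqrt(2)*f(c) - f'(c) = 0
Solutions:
 f(c) = C1*exp(sqrt(2)*c)


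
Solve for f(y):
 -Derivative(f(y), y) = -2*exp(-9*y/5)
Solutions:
 f(y) = C1 - 10*exp(-9*y/5)/9


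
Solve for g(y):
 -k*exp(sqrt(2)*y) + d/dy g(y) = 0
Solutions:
 g(y) = C1 + sqrt(2)*k*exp(sqrt(2)*y)/2


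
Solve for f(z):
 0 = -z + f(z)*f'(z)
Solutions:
 f(z) = -sqrt(C1 + z^2)
 f(z) = sqrt(C1 + z^2)


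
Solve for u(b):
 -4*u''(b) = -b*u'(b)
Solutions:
 u(b) = C1 + C2*erfi(sqrt(2)*b/4)


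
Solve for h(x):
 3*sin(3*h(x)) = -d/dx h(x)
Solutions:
 h(x) = -acos((-C1 - exp(18*x))/(C1 - exp(18*x)))/3 + 2*pi/3
 h(x) = acos((-C1 - exp(18*x))/(C1 - exp(18*x)))/3


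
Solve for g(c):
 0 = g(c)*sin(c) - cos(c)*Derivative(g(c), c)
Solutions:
 g(c) = C1/cos(c)


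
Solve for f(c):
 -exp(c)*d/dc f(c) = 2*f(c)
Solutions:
 f(c) = C1*exp(2*exp(-c))


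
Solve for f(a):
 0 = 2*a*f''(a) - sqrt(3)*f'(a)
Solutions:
 f(a) = C1 + C2*a^(sqrt(3)/2 + 1)


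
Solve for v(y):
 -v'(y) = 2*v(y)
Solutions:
 v(y) = C1*exp(-2*y)


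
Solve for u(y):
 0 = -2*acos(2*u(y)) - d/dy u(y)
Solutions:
 Integral(1/acos(2*_y), (_y, u(y))) = C1 - 2*y


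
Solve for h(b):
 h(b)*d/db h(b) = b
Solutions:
 h(b) = -sqrt(C1 + b^2)
 h(b) = sqrt(C1 + b^2)


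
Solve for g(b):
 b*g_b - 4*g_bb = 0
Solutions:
 g(b) = C1 + C2*erfi(sqrt(2)*b/4)


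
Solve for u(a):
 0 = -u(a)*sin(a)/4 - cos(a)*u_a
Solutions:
 u(a) = C1*cos(a)^(1/4)


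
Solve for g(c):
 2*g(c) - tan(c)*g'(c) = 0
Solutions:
 g(c) = C1*sin(c)^2


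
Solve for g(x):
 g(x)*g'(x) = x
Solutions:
 g(x) = -sqrt(C1 + x^2)
 g(x) = sqrt(C1 + x^2)


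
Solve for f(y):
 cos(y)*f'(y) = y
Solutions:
 f(y) = C1 + Integral(y/cos(y), y)


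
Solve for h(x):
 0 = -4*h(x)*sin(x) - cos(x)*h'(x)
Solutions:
 h(x) = C1*cos(x)^4


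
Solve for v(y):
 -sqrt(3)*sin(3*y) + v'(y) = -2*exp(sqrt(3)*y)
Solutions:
 v(y) = C1 - 2*sqrt(3)*exp(sqrt(3)*y)/3 - sqrt(3)*cos(3*y)/3


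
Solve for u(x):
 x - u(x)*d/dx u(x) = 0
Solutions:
 u(x) = -sqrt(C1 + x^2)
 u(x) = sqrt(C1 + x^2)


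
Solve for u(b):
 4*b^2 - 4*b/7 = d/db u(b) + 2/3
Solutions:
 u(b) = C1 + 4*b^3/3 - 2*b^2/7 - 2*b/3


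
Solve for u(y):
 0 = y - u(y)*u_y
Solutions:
 u(y) = -sqrt(C1 + y^2)
 u(y) = sqrt(C1 + y^2)


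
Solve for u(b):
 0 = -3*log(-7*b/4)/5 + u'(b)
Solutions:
 u(b) = C1 + 3*b*log(-b)/5 + 3*b*(-2*log(2) - 1 + log(7))/5


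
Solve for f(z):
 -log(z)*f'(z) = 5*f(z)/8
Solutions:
 f(z) = C1*exp(-5*li(z)/8)


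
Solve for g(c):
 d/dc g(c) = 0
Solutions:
 g(c) = C1


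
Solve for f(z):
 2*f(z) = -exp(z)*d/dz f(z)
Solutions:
 f(z) = C1*exp(2*exp(-z))


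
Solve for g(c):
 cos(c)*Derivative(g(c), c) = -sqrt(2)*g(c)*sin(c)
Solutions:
 g(c) = C1*cos(c)^(sqrt(2))


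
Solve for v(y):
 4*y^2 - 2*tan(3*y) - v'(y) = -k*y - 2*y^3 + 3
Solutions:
 v(y) = C1 + k*y^2/2 + y^4/2 + 4*y^3/3 - 3*y + 2*log(cos(3*y))/3


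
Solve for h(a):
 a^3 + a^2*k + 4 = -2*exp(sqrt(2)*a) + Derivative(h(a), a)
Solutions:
 h(a) = C1 + a^4/4 + a^3*k/3 + 4*a + sqrt(2)*exp(sqrt(2)*a)


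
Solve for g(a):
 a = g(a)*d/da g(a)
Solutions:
 g(a) = -sqrt(C1 + a^2)
 g(a) = sqrt(C1 + a^2)


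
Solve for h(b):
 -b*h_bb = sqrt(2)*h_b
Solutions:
 h(b) = C1 + C2*b^(1 - sqrt(2))


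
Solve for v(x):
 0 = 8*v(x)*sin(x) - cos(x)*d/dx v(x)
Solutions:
 v(x) = C1/cos(x)^8


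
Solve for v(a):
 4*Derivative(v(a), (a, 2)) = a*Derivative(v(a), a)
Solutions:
 v(a) = C1 + C2*erfi(sqrt(2)*a/4)


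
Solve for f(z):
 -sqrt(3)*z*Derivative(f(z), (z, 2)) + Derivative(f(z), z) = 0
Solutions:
 f(z) = C1 + C2*z^(sqrt(3)/3 + 1)


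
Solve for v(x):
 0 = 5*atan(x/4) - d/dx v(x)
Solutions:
 v(x) = C1 + 5*x*atan(x/4) - 10*log(x^2 + 16)


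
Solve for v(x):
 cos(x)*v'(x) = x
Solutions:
 v(x) = C1 + Integral(x/cos(x), x)


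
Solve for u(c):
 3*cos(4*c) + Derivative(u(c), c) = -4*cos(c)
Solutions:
 u(c) = C1 - 4*sin(c) - 3*sin(4*c)/4


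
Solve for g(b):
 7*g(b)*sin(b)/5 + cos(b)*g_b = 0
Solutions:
 g(b) = C1*cos(b)^(7/5)


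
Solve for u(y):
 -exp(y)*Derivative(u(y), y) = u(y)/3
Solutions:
 u(y) = C1*exp(exp(-y)/3)


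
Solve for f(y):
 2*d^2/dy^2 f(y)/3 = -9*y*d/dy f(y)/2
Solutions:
 f(y) = C1 + C2*erf(3*sqrt(6)*y/4)


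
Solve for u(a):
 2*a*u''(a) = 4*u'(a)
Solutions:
 u(a) = C1 + C2*a^3


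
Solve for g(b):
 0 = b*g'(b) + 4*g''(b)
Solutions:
 g(b) = C1 + C2*erf(sqrt(2)*b/4)


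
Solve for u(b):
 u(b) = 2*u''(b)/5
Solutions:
 u(b) = C1*exp(-sqrt(10)*b/2) + C2*exp(sqrt(10)*b/2)


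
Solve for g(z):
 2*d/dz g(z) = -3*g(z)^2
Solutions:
 g(z) = 2/(C1 + 3*z)


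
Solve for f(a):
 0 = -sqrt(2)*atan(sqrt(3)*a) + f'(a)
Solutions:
 f(a) = C1 + sqrt(2)*(a*atan(sqrt(3)*a) - sqrt(3)*log(3*a^2 + 1)/6)


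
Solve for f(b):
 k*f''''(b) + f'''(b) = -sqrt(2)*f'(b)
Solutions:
 f(b) = C1 + C2*exp(-b*((sqrt(((27*sqrt(2) + 2/k^2)^2 - 4/k^4)/k^2)/2 + 27*sqrt(2)/(2*k) + k^(-3))^(1/3) + 1/k + 1/(k^2*(sqrt(((27*sqrt(2) + 2/k^2)^2 - 4/k^4)/k^2)/2 + 27*sqrt(2)/(2*k) + k^(-3))^(1/3)))/3) + C3*exp(b*((sqrt(((27*sqrt(2) + 2/k^2)^2 - 4/k^4)/k^2)/2 + 27*sqrt(2)/(2*k) + k^(-3))^(1/3) - sqrt(3)*I*(sqrt(((27*sqrt(2) + 2/k^2)^2 - 4/k^4)/k^2)/2 + 27*sqrt(2)/(2*k) + k^(-3))^(1/3) - 2/k - 4/(k^2*(-1 + sqrt(3)*I)*(sqrt(((27*sqrt(2) + 2/k^2)^2 - 4/k^4)/k^2)/2 + 27*sqrt(2)/(2*k) + k^(-3))^(1/3)))/6) + C4*exp(b*((sqrt(((27*sqrt(2) + 2/k^2)^2 - 4/k^4)/k^2)/2 + 27*sqrt(2)/(2*k) + k^(-3))^(1/3) + sqrt(3)*I*(sqrt(((27*sqrt(2) + 2/k^2)^2 - 4/k^4)/k^2)/2 + 27*sqrt(2)/(2*k) + k^(-3))^(1/3) - 2/k + 4/(k^2*(1 + sqrt(3)*I)*(sqrt(((27*sqrt(2) + 2/k^2)^2 - 4/k^4)/k^2)/2 + 27*sqrt(2)/(2*k) + k^(-3))^(1/3)))/6)


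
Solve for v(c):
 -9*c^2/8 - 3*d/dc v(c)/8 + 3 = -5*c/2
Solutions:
 v(c) = C1 - c^3 + 10*c^2/3 + 8*c


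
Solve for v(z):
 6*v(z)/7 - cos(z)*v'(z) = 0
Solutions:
 v(z) = C1*(sin(z) + 1)^(3/7)/(sin(z) - 1)^(3/7)


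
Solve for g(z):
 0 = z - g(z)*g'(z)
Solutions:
 g(z) = -sqrt(C1 + z^2)
 g(z) = sqrt(C1 + z^2)


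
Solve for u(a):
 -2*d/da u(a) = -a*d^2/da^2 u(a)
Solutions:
 u(a) = C1 + C2*a^3


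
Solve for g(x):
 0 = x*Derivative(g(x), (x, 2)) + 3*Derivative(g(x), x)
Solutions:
 g(x) = C1 + C2/x^2


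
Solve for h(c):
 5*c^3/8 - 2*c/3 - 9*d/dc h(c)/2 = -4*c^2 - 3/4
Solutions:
 h(c) = C1 + 5*c^4/144 + 8*c^3/27 - 2*c^2/27 + c/6


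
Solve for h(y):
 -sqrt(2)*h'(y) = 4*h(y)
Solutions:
 h(y) = C1*exp(-2*sqrt(2)*y)


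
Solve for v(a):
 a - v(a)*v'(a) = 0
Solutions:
 v(a) = -sqrt(C1 + a^2)
 v(a) = sqrt(C1 + a^2)


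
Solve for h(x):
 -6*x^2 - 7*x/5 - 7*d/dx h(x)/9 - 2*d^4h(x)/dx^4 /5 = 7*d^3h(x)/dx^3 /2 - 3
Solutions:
 h(x) = C1 + C2*exp(x*(-70 + 35*35^(2/3)/(4*sqrt(7494) + 1273)^(1/3) + 35^(1/3)*(4*sqrt(7494) + 1273)^(1/3))/24)*sin(sqrt(3)*35^(1/3)*x*(-(4*sqrt(7494) + 1273)^(1/3) + 35*35^(1/3)/(4*sqrt(7494) + 1273)^(1/3))/24) + C3*exp(x*(-70 + 35*35^(2/3)/(4*sqrt(7494) + 1273)^(1/3) + 35^(1/3)*(4*sqrt(7494) + 1273)^(1/3))/24)*cos(sqrt(3)*35^(1/3)*x*(-(4*sqrt(7494) + 1273)^(1/3) + 35*35^(1/3)/(4*sqrt(7494) + 1273)^(1/3))/24) + C4*exp(-x*(35*35^(2/3)/(4*sqrt(7494) + 1273)^(1/3) + 35 + 35^(1/3)*(4*sqrt(7494) + 1273)^(1/3))/12) - 18*x^3/7 - 9*x^2/10 + 513*x/7


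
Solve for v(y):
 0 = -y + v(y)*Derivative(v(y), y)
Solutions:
 v(y) = -sqrt(C1 + y^2)
 v(y) = sqrt(C1 + y^2)


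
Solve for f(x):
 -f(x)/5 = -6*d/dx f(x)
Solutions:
 f(x) = C1*exp(x/30)


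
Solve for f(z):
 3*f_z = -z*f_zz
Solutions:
 f(z) = C1 + C2/z^2


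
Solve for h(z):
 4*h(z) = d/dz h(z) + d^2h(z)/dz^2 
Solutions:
 h(z) = C1*exp(z*(-1 + sqrt(17))/2) + C2*exp(-z*(1 + sqrt(17))/2)


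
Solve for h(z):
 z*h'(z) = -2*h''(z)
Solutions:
 h(z) = C1 + C2*erf(z/2)


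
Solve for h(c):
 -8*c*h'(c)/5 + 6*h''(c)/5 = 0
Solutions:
 h(c) = C1 + C2*erfi(sqrt(6)*c/3)


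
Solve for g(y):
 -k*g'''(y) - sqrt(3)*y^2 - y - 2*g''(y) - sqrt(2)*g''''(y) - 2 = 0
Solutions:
 g(y) = C1 + C2*y + C3*exp(sqrt(2)*y*(-k + sqrt(k^2 - 8*sqrt(2)))/4) + C4*exp(-sqrt(2)*y*(k + sqrt(k^2 - 8*sqrt(2)))/4) - sqrt(3)*y^4/24 + y^3*(sqrt(3)*k - 1)/12 + y^2*(-sqrt(3)*k^2 + k - 4 + 2*sqrt(6))/8


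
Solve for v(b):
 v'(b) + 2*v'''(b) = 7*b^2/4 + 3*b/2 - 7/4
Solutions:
 v(b) = C1 + C2*sin(sqrt(2)*b/2) + C3*cos(sqrt(2)*b/2) + 7*b^3/12 + 3*b^2/4 - 35*b/4


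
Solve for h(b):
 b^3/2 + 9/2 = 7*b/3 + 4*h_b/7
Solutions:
 h(b) = C1 + 7*b^4/32 - 49*b^2/24 + 63*b/8


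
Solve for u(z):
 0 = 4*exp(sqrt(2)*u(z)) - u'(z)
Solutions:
 u(z) = sqrt(2)*(2*log(-1/(C1 + 4*z)) - log(2))/4


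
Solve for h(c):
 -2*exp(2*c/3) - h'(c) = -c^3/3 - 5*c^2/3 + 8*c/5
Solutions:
 h(c) = C1 + c^4/12 + 5*c^3/9 - 4*c^2/5 - 3*exp(2*c/3)


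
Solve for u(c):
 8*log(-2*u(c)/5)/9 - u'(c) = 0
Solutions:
 -9*Integral(1/(log(-_y) - log(5) + log(2)), (_y, u(c)))/8 = C1 - c


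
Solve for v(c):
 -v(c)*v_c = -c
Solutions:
 v(c) = -sqrt(C1 + c^2)
 v(c) = sqrt(C1 + c^2)


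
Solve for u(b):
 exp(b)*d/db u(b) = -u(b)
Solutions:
 u(b) = C1*exp(exp(-b))


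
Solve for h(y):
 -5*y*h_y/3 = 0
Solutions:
 h(y) = C1


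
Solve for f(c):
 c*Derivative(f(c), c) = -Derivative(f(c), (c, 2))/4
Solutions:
 f(c) = C1 + C2*erf(sqrt(2)*c)


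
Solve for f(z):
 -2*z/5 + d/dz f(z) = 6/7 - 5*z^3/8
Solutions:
 f(z) = C1 - 5*z^4/32 + z^2/5 + 6*z/7


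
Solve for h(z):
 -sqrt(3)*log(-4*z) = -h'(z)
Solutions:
 h(z) = C1 + sqrt(3)*z*log(-z) + sqrt(3)*z*(-1 + 2*log(2))


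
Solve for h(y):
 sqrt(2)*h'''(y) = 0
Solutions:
 h(y) = C1 + C2*y + C3*y^2


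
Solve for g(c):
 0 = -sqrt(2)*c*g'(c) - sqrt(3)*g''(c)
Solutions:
 g(c) = C1 + C2*erf(6^(3/4)*c/6)


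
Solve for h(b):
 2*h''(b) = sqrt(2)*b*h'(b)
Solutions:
 h(b) = C1 + C2*erfi(2^(1/4)*b/2)


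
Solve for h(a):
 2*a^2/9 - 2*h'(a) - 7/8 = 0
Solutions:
 h(a) = C1 + a^3/27 - 7*a/16


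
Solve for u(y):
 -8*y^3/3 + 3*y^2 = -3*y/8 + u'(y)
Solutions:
 u(y) = C1 - 2*y^4/3 + y^3 + 3*y^2/16


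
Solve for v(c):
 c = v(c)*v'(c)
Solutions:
 v(c) = -sqrt(C1 + c^2)
 v(c) = sqrt(C1 + c^2)


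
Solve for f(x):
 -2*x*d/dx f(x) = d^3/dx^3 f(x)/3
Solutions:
 f(x) = C1 + Integral(C2*airyai(-6^(1/3)*x) + C3*airybi(-6^(1/3)*x), x)


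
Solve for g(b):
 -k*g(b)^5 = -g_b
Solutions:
 g(b) = -(-1/(C1 + 4*b*k))^(1/4)
 g(b) = (-1/(C1 + 4*b*k))^(1/4)
 g(b) = -I*(-1/(C1 + 4*b*k))^(1/4)
 g(b) = I*(-1/(C1 + 4*b*k))^(1/4)


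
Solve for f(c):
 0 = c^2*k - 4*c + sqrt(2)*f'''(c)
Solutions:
 f(c) = C1 + C2*c + C3*c^2 - sqrt(2)*c^5*k/120 + sqrt(2)*c^4/12


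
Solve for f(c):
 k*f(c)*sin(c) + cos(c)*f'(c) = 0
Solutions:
 f(c) = C1*exp(k*log(cos(c)))


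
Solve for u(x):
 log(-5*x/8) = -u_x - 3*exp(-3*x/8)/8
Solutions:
 u(x) = C1 - x*log(-x) + x*(-log(5) + 1 + 3*log(2)) + exp(-3*x/8)


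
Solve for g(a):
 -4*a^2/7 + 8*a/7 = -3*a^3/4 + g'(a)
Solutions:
 g(a) = C1 + 3*a^4/16 - 4*a^3/21 + 4*a^2/7


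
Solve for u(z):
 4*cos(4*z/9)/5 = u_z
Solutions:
 u(z) = C1 + 9*sin(4*z/9)/5


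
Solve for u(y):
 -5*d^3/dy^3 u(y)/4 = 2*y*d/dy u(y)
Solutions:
 u(y) = C1 + Integral(C2*airyai(-2*5^(2/3)*y/5) + C3*airybi(-2*5^(2/3)*y/5), y)


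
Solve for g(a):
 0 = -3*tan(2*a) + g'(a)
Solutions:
 g(a) = C1 - 3*log(cos(2*a))/2


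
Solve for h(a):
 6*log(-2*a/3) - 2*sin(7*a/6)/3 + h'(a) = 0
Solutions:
 h(a) = C1 - 6*a*log(-a) - 6*a*log(2) + 6*a + 6*a*log(3) - 4*cos(7*a/6)/7


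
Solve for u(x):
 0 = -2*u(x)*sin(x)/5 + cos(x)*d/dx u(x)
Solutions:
 u(x) = C1/cos(x)^(2/5)


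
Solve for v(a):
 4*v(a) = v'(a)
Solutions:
 v(a) = C1*exp(4*a)


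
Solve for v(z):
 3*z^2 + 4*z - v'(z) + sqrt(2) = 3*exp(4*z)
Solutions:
 v(z) = C1 + z^3 + 2*z^2 + sqrt(2)*z - 3*exp(4*z)/4


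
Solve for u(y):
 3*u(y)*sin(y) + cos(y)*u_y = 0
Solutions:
 u(y) = C1*cos(y)^3


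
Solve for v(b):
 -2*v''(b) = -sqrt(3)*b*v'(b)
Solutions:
 v(b) = C1 + C2*erfi(3^(1/4)*b/2)


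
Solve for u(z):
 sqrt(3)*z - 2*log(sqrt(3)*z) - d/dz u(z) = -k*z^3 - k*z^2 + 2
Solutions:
 u(z) = C1 + k*z^4/4 + k*z^3/3 + sqrt(3)*z^2/2 - 2*z*log(z) - z*log(3)


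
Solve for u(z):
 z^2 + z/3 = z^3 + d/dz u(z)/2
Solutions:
 u(z) = C1 - z^4/2 + 2*z^3/3 + z^2/3


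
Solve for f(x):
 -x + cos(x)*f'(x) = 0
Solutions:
 f(x) = C1 + Integral(x/cos(x), x)


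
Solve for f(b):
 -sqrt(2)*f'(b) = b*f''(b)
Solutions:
 f(b) = C1 + C2*b^(1 - sqrt(2))


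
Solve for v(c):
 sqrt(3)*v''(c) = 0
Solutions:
 v(c) = C1 + C2*c


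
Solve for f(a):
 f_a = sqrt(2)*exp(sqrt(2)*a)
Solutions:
 f(a) = C1 + exp(sqrt(2)*a)


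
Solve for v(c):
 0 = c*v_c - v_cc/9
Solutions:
 v(c) = C1 + C2*erfi(3*sqrt(2)*c/2)


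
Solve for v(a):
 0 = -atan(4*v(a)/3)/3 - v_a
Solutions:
 Integral(1/atan(4*_y/3), (_y, v(a))) = C1 - a/3


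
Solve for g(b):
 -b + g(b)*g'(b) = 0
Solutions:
 g(b) = -sqrt(C1 + b^2)
 g(b) = sqrt(C1 + b^2)


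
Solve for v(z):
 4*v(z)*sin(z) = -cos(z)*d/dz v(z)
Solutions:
 v(z) = C1*cos(z)^4


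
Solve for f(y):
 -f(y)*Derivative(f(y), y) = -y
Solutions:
 f(y) = -sqrt(C1 + y^2)
 f(y) = sqrt(C1 + y^2)


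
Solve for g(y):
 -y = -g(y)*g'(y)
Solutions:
 g(y) = -sqrt(C1 + y^2)
 g(y) = sqrt(C1 + y^2)


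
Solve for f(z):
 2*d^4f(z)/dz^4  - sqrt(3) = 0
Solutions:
 f(z) = C1 + C2*z + C3*z^2 + C4*z^3 + sqrt(3)*z^4/48


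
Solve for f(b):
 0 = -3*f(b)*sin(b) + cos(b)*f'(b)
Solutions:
 f(b) = C1/cos(b)^3


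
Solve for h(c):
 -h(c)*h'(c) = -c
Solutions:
 h(c) = -sqrt(C1 + c^2)
 h(c) = sqrt(C1 + c^2)


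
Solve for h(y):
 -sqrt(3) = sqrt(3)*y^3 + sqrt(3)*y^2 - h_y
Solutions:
 h(y) = C1 + sqrt(3)*y^4/4 + sqrt(3)*y^3/3 + sqrt(3)*y


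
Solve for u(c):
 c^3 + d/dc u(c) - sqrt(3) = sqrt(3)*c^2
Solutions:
 u(c) = C1 - c^4/4 + sqrt(3)*c^3/3 + sqrt(3)*c


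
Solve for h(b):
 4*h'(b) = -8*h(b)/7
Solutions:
 h(b) = C1*exp(-2*b/7)


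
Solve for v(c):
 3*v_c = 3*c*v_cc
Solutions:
 v(c) = C1 + C2*c^2


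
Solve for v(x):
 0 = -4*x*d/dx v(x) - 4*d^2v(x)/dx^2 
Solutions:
 v(x) = C1 + C2*erf(sqrt(2)*x/2)


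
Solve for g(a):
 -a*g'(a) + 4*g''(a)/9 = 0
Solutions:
 g(a) = C1 + C2*erfi(3*sqrt(2)*a/4)


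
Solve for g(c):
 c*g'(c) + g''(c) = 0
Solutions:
 g(c) = C1 + C2*erf(sqrt(2)*c/2)


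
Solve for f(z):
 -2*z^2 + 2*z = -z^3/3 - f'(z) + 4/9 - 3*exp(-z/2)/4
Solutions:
 f(z) = C1 - z^4/12 + 2*z^3/3 - z^2 + 4*z/9 + 3*exp(-z/2)/2


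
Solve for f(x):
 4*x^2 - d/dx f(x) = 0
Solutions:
 f(x) = C1 + 4*x^3/3


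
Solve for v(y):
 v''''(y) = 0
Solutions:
 v(y) = C1 + C2*y + C3*y^2 + C4*y^3


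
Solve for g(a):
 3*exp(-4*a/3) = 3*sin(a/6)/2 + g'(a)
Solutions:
 g(a) = C1 + 9*cos(a/6) - 9*exp(-4*a/3)/4


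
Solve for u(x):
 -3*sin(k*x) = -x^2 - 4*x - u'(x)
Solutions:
 u(x) = C1 - x^3/3 - 2*x^2 - 3*cos(k*x)/k


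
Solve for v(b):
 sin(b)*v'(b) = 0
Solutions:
 v(b) = C1


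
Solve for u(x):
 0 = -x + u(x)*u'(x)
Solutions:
 u(x) = -sqrt(C1 + x^2)
 u(x) = sqrt(C1 + x^2)


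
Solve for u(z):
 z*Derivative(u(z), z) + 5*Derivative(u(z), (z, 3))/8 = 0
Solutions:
 u(z) = C1 + Integral(C2*airyai(-2*5^(2/3)*z/5) + C3*airybi(-2*5^(2/3)*z/5), z)


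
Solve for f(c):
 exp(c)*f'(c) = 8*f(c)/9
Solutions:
 f(c) = C1*exp(-8*exp(-c)/9)


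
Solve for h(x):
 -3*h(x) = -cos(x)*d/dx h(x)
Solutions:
 h(x) = C1*(sin(x) + 1)^(3/2)/(sin(x) - 1)^(3/2)


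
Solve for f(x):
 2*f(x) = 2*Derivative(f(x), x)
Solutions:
 f(x) = C1*exp(x)


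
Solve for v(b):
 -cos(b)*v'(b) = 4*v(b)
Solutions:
 v(b) = C1*(sin(b)^2 - 2*sin(b) + 1)/(sin(b)^2 + 2*sin(b) + 1)


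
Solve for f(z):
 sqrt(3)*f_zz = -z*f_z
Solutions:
 f(z) = C1 + C2*erf(sqrt(2)*3^(3/4)*z/6)


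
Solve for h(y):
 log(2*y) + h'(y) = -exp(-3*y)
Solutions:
 h(y) = C1 - y*log(y) + y*(1 - log(2)) + exp(-3*y)/3


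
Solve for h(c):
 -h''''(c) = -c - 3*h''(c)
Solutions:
 h(c) = C1 + C2*c + C3*exp(-sqrt(3)*c) + C4*exp(sqrt(3)*c) - c^3/18


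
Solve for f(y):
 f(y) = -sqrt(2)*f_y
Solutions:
 f(y) = C1*exp(-sqrt(2)*y/2)


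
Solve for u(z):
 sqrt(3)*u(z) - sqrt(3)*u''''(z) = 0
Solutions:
 u(z) = C1*exp(-z) + C2*exp(z) + C3*sin(z) + C4*cos(z)


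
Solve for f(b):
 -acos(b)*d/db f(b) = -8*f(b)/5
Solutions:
 f(b) = C1*exp(8*Integral(1/acos(b), b)/5)


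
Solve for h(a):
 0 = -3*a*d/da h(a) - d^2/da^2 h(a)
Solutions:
 h(a) = C1 + C2*erf(sqrt(6)*a/2)


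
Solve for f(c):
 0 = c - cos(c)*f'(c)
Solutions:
 f(c) = C1 + Integral(c/cos(c), c)


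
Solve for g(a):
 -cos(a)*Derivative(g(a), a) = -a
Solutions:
 g(a) = C1 + Integral(a/cos(a), a)


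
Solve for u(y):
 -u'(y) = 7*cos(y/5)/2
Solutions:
 u(y) = C1 - 35*sin(y/5)/2


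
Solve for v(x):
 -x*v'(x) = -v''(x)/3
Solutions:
 v(x) = C1 + C2*erfi(sqrt(6)*x/2)


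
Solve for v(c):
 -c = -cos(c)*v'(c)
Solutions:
 v(c) = C1 + Integral(c/cos(c), c)


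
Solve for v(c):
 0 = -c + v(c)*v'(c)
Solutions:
 v(c) = -sqrt(C1 + c^2)
 v(c) = sqrt(C1 + c^2)


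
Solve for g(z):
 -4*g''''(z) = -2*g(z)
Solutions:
 g(z) = C1*exp(-2^(3/4)*z/2) + C2*exp(2^(3/4)*z/2) + C3*sin(2^(3/4)*z/2) + C4*cos(2^(3/4)*z/2)


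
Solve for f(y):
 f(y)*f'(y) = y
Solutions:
 f(y) = -sqrt(C1 + y^2)
 f(y) = sqrt(C1 + y^2)


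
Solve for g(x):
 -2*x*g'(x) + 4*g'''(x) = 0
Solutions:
 g(x) = C1 + Integral(C2*airyai(2^(2/3)*x/2) + C3*airybi(2^(2/3)*x/2), x)


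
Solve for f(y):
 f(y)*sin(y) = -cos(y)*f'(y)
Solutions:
 f(y) = C1*cos(y)


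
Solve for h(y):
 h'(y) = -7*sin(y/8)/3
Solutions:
 h(y) = C1 + 56*cos(y/8)/3


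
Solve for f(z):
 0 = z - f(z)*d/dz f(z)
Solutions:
 f(z) = -sqrt(C1 + z^2)
 f(z) = sqrt(C1 + z^2)


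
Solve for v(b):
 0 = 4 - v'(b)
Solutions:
 v(b) = C1 + 4*b


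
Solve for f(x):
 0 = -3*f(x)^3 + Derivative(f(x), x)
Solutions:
 f(x) = -sqrt(2)*sqrt(-1/(C1 + 3*x))/2
 f(x) = sqrt(2)*sqrt(-1/(C1 + 3*x))/2


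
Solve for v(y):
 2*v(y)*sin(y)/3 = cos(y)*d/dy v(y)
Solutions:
 v(y) = C1/cos(y)^(2/3)


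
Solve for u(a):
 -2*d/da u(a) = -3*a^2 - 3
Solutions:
 u(a) = C1 + a^3/2 + 3*a/2


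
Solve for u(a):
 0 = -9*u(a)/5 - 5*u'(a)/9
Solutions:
 u(a) = C1*exp(-81*a/25)


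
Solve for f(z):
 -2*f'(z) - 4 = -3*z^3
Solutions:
 f(z) = C1 + 3*z^4/8 - 2*z


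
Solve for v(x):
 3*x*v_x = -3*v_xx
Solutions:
 v(x) = C1 + C2*erf(sqrt(2)*x/2)


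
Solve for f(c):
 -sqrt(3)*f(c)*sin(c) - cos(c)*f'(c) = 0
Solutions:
 f(c) = C1*cos(c)^(sqrt(3))


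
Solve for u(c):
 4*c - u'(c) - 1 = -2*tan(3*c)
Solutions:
 u(c) = C1 + 2*c^2 - c - 2*log(cos(3*c))/3


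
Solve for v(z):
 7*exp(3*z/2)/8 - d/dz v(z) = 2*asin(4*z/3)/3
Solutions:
 v(z) = C1 - 2*z*asin(4*z/3)/3 - sqrt(9 - 16*z^2)/6 + 7*exp(3*z/2)/12


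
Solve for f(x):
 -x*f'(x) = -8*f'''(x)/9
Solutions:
 f(x) = C1 + Integral(C2*airyai(3^(2/3)*x/2) + C3*airybi(3^(2/3)*x/2), x)


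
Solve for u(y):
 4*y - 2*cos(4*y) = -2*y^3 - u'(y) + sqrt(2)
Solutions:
 u(y) = C1 - y^4/2 - 2*y^2 + sqrt(2)*y + sin(4*y)/2


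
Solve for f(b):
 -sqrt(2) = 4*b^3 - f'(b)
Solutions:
 f(b) = C1 + b^4 + sqrt(2)*b


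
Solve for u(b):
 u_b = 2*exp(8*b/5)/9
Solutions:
 u(b) = C1 + 5*exp(8*b/5)/36


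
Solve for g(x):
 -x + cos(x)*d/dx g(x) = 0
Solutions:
 g(x) = C1 + Integral(x/cos(x), x)


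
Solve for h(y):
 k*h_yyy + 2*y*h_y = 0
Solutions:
 h(y) = C1 + Integral(C2*airyai(2^(1/3)*y*(-1/k)^(1/3)) + C3*airybi(2^(1/3)*y*(-1/k)^(1/3)), y)


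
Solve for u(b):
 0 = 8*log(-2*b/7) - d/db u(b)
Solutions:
 u(b) = C1 + 8*b*log(-b) + 8*b*(-log(7) - 1 + log(2))


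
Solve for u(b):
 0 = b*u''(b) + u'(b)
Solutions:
 u(b) = C1 + C2*log(b)


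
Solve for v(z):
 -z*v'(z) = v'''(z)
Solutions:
 v(z) = C1 + Integral(C2*airyai(-z) + C3*airybi(-z), z)


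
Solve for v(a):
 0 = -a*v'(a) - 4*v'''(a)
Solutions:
 v(a) = C1 + Integral(C2*airyai(-2^(1/3)*a/2) + C3*airybi(-2^(1/3)*a/2), a)


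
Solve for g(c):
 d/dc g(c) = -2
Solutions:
 g(c) = C1 - 2*c


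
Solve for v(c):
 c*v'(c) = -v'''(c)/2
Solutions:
 v(c) = C1 + Integral(C2*airyai(-2^(1/3)*c) + C3*airybi(-2^(1/3)*c), c)


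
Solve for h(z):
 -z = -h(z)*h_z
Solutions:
 h(z) = -sqrt(C1 + z^2)
 h(z) = sqrt(C1 + z^2)


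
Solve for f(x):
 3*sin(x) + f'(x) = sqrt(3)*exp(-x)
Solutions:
 f(x) = C1 + 3*cos(x) - sqrt(3)*exp(-x)


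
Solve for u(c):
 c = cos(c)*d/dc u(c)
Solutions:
 u(c) = C1 + Integral(c/cos(c), c)


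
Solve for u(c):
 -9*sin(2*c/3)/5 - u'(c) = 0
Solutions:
 u(c) = C1 + 27*cos(2*c/3)/10


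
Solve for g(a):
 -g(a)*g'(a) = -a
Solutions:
 g(a) = -sqrt(C1 + a^2)
 g(a) = sqrt(C1 + a^2)


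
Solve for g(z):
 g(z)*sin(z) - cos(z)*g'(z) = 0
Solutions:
 g(z) = C1/cos(z)


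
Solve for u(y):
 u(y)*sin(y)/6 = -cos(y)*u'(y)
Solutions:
 u(y) = C1*cos(y)^(1/6)


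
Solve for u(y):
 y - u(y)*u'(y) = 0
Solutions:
 u(y) = -sqrt(C1 + y^2)
 u(y) = sqrt(C1 + y^2)


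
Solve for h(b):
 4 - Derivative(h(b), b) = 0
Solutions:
 h(b) = C1 + 4*b


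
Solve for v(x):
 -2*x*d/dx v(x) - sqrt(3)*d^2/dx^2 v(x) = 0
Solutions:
 v(x) = C1 + C2*erf(3^(3/4)*x/3)


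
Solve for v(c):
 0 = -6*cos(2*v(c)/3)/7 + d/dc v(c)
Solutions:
 -6*c/7 - 3*log(sin(2*v(c)/3) - 1)/4 + 3*log(sin(2*v(c)/3) + 1)/4 = C1


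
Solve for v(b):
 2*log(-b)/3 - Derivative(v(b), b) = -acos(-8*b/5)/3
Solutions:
 v(b) = C1 + 2*b*log(-b)/3 + b*acos(-8*b/5)/3 - 2*b/3 + sqrt(25 - 64*b^2)/24


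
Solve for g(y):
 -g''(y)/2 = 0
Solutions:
 g(y) = C1 + C2*y


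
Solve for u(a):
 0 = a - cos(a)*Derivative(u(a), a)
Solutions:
 u(a) = C1 + Integral(a/cos(a), a)


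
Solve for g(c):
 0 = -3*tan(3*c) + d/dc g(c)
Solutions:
 g(c) = C1 - log(cos(3*c))


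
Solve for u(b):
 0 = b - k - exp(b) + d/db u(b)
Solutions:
 u(b) = C1 - b^2/2 + b*k + exp(b)


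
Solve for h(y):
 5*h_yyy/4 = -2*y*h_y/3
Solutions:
 h(y) = C1 + Integral(C2*airyai(-2*15^(2/3)*y/15) + C3*airybi(-2*15^(2/3)*y/15), y)


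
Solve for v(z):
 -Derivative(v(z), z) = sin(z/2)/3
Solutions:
 v(z) = C1 + 2*cos(z/2)/3


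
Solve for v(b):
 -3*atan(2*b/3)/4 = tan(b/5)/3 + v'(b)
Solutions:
 v(b) = C1 - 3*b*atan(2*b/3)/4 + 9*log(4*b^2 + 9)/16 + 5*log(cos(b/5))/3


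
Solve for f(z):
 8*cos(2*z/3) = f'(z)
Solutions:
 f(z) = C1 + 12*sin(2*z/3)


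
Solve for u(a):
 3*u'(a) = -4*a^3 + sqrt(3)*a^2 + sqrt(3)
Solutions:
 u(a) = C1 - a^4/3 + sqrt(3)*a^3/9 + sqrt(3)*a/3


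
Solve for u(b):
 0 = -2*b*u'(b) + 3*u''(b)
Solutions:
 u(b) = C1 + C2*erfi(sqrt(3)*b/3)


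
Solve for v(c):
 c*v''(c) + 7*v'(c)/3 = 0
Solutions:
 v(c) = C1 + C2/c^(4/3)


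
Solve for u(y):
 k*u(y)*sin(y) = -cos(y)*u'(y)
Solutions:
 u(y) = C1*exp(k*log(cos(y)))


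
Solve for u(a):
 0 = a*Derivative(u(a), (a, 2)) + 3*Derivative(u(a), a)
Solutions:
 u(a) = C1 + C2/a^2


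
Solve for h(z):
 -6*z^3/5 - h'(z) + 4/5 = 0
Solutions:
 h(z) = C1 - 3*z^4/10 + 4*z/5


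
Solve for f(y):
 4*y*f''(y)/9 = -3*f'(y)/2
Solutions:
 f(y) = C1 + C2/y^(19/8)


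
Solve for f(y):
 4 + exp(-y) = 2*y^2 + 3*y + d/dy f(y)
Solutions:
 f(y) = C1 - 2*y^3/3 - 3*y^2/2 + 4*y - exp(-y)


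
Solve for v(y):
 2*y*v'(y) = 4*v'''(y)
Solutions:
 v(y) = C1 + Integral(C2*airyai(2^(2/3)*y/2) + C3*airybi(2^(2/3)*y/2), y)


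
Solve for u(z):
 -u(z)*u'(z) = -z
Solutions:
 u(z) = -sqrt(C1 + z^2)
 u(z) = sqrt(C1 + z^2)


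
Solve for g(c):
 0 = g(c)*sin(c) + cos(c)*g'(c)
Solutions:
 g(c) = C1*cos(c)


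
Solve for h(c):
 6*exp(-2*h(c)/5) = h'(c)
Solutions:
 h(c) = 5*log(-sqrt(C1 + 6*c)) - 5*log(5) + 5*log(10)/2
 h(c) = 5*log(C1 + 6*c)/2 - 5*log(5) + 5*log(10)/2


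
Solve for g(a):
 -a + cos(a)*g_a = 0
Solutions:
 g(a) = C1 + Integral(a/cos(a), a)


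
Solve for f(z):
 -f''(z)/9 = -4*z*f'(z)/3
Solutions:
 f(z) = C1 + C2*erfi(sqrt(6)*z)


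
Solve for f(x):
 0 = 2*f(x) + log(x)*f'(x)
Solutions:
 f(x) = C1*exp(-2*li(x))


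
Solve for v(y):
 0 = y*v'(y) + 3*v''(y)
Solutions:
 v(y) = C1 + C2*erf(sqrt(6)*y/6)


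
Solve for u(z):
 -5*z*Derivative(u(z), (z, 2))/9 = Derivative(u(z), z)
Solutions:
 u(z) = C1 + C2/z^(4/5)


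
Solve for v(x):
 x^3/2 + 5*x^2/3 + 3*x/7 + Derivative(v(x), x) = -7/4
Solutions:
 v(x) = C1 - x^4/8 - 5*x^3/9 - 3*x^2/14 - 7*x/4


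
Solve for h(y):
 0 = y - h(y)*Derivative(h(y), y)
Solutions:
 h(y) = -sqrt(C1 + y^2)
 h(y) = sqrt(C1 + y^2)


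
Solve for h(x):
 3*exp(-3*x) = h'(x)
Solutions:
 h(x) = C1 - exp(-3*x)


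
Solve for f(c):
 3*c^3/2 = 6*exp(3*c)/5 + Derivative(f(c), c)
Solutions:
 f(c) = C1 + 3*c^4/8 - 2*exp(3*c)/5


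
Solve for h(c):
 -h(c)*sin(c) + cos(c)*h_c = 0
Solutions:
 h(c) = C1/cos(c)


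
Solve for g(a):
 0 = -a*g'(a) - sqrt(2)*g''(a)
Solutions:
 g(a) = C1 + C2*erf(2^(1/4)*a/2)


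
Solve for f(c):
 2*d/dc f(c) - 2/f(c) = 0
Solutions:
 f(c) = -sqrt(C1 + 2*c)
 f(c) = sqrt(C1 + 2*c)


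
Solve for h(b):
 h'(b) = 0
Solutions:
 h(b) = C1


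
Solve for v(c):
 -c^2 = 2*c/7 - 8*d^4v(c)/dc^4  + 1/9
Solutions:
 v(c) = C1 + C2*c + C3*c^2 + C4*c^3 + c^6/2880 + c^5/3360 + c^4/1728


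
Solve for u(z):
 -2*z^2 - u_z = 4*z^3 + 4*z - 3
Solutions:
 u(z) = C1 - z^4 - 2*z^3/3 - 2*z^2 + 3*z


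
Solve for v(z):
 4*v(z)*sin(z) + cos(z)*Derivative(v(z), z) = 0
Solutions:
 v(z) = C1*cos(z)^4


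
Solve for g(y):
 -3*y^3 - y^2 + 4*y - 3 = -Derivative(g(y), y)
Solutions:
 g(y) = C1 + 3*y^4/4 + y^3/3 - 2*y^2 + 3*y


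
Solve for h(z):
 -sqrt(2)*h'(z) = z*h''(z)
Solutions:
 h(z) = C1 + C2*z^(1 - sqrt(2))


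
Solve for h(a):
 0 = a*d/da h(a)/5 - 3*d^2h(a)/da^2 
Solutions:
 h(a) = C1 + C2*erfi(sqrt(30)*a/30)


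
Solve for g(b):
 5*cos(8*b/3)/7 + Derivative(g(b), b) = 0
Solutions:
 g(b) = C1 - 15*sin(8*b/3)/56


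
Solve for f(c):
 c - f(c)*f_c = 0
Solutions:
 f(c) = -sqrt(C1 + c^2)
 f(c) = sqrt(C1 + c^2)


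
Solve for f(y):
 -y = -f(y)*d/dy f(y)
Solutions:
 f(y) = -sqrt(C1 + y^2)
 f(y) = sqrt(C1 + y^2)


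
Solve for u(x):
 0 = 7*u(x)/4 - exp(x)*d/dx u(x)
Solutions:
 u(x) = C1*exp(-7*exp(-x)/4)


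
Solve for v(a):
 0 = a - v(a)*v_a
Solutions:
 v(a) = -sqrt(C1 + a^2)
 v(a) = sqrt(C1 + a^2)


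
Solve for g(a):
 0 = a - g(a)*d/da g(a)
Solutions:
 g(a) = -sqrt(C1 + a^2)
 g(a) = sqrt(C1 + a^2)


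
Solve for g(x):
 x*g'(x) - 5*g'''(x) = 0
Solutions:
 g(x) = C1 + Integral(C2*airyai(5^(2/3)*x/5) + C3*airybi(5^(2/3)*x/5), x)


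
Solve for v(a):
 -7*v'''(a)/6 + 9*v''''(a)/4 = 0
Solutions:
 v(a) = C1 + C2*a + C3*a^2 + C4*exp(14*a/27)


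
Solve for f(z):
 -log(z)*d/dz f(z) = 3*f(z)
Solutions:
 f(z) = C1*exp(-3*li(z))


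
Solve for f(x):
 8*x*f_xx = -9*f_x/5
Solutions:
 f(x) = C1 + C2*x^(31/40)


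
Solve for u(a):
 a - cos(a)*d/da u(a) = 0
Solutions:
 u(a) = C1 + Integral(a/cos(a), a)


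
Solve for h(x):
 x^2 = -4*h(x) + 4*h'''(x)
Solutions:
 h(x) = C3*exp(x) - x^2/4 + (C1*sin(sqrt(3)*x/2) + C2*cos(sqrt(3)*x/2))*exp(-x/2)


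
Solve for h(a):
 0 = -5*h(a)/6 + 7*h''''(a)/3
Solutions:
 h(a) = C1*exp(-14^(3/4)*5^(1/4)*a/14) + C2*exp(14^(3/4)*5^(1/4)*a/14) + C3*sin(14^(3/4)*5^(1/4)*a/14) + C4*cos(14^(3/4)*5^(1/4)*a/14)


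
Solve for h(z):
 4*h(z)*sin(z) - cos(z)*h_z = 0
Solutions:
 h(z) = C1/cos(z)^4


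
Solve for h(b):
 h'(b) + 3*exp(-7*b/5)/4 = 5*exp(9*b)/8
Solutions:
 h(b) = C1 + 5*exp(9*b)/72 + 15*exp(-7*b/5)/28


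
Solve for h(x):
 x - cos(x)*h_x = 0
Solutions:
 h(x) = C1 + Integral(x/cos(x), x)


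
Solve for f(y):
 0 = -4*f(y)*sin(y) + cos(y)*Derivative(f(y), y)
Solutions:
 f(y) = C1/cos(y)^4


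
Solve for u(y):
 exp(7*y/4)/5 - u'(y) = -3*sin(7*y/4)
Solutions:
 u(y) = C1 + 4*exp(7*y/4)/35 - 12*cos(7*y/4)/7
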